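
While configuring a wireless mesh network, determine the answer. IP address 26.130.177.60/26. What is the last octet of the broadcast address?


Given: IP = 26.130.177.60, prefix = /26
Host bits = 32 - 26 = 6
Network last octet = 60 AND mask = 0
Host part size = 2^6 - 1 = 63
Broadcast last octet = 0 OR 63 = 63

63


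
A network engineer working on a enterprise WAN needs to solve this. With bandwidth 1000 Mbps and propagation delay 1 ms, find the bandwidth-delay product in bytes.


Given: bandwidth = 1000 Mbps, delay = 1 ms
BDP in bits = 1000 * 10^6 * 1 / 1000
BDP in bits = 1000000
BDP in bytes = 1000000 / 8 = 125000

125000


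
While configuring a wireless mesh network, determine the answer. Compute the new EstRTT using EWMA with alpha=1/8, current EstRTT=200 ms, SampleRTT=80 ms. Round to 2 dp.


Given: EstRTT = 200 ms, SampleRTT = 80 ms, alpha = 1/8
New EstRTT = (1 - alpha) * EstRTT + alpha * SampleRTT
(7/8) * 200 = 175
(1/8) * 80 = 10
New EstRTT = 175 + 10 = 185 ms -> 185.00 ms (2 dp)

185.00


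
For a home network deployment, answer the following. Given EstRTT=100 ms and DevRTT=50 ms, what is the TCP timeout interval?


Given: EstRTT = 100 ms, DevRTT = 50 ms
Timeout = EstRTT + 4 * DevRTT
4 * DevRTT = 4 * 50 = 200
Timeout = 100 + 200 = 300 ms

300


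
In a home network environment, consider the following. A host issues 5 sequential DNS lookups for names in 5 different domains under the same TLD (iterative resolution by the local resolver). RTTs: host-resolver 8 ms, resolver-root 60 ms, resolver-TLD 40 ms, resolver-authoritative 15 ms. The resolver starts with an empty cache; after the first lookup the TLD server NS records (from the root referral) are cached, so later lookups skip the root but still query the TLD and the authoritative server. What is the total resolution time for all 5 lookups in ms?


Lookup 1 (cold cache): local + root + TLD + auth = 8 + 60 + 40 + 15 = 123 ms
Lookups 2..5 (TLD NS cached -> skip root; new domain -> still ask TLD and auth): local + TLD + auth = 8 + 40 + 15 = 63 ms each
Remaining 4 lookups: 4 * 63 = 252 ms
Total = 123 + 252 = 375 ms

375


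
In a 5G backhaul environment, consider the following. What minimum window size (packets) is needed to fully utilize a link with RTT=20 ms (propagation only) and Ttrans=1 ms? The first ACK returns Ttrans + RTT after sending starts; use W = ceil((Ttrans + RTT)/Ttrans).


Given: Ttrans = 1 ms, RTT = 20 ms (= 2 * Tprop, Tprop = 10 ms)
Time until first ACK returns = Ttrans + RTT = 1 + 20 = 21 ms
Need W * Ttrans >= Ttrans + RTT  ->  W >= (Ttrans + RTT) / Ttrans
(Ttrans + RTT) / Ttrans = 21 / 1 = 21
W_min = ceil(21) = 21

21


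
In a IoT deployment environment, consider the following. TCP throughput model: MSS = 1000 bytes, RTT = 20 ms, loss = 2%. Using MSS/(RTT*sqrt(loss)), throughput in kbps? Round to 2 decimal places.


Given: MSS = 1000 bytes, RTT = 20 ms, loss = 2%
RTT in seconds = 20 / 1000 = 0.02
Loss rate = 2% = 0.02
sqrt(loss) = sqrt(0.02) = 0.141421356237
Throughput (bytes/s) = 1000 / (0.02 * 0.141421356237) = 353553.3906
Throughput (kbps) = 353553.3906 * 8 / 1000 = 2828.427125 -> 2828.43 kbps (2 dp)

2828.43


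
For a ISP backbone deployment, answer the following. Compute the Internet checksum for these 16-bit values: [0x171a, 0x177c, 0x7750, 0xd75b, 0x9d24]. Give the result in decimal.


Given words: [0x171a, 0x177c, 0x7750, 0xd75b, 0x9d24]
Step 1: Sum all words
Raw sum = 5914 + 6012 + 30544 + 55131 + 40228 = 137829
Step 2: Fold carry: (6757 + 2) = 6759
One's complement = ~6759 & 0xFFFF = 58776

58776


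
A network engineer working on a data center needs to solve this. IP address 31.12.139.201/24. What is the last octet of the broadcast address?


Given: IP = 31.12.139.201, prefix = /24
Host bits = 32 - 24 = 8
Network last octet = 201 AND mask = 0
Host part size = 2^8 - 1 = 255
Broadcast last octet = 0 OR 255 = 255

255


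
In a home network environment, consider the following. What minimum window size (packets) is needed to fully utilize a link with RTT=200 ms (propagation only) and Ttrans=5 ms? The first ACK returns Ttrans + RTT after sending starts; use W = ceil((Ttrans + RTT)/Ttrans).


Given: Ttrans = 5 ms, RTT = 200 ms (= 2 * Tprop, Tprop = 100 ms)
Time until first ACK returns = Ttrans + RTT = 5 + 200 = 205 ms
Need W * Ttrans >= Ttrans + RTT  ->  W >= (Ttrans + RTT) / Ttrans
(Ttrans + RTT) / Ttrans = 205 / 5 = 41
W_min = ceil(41) = 41

41


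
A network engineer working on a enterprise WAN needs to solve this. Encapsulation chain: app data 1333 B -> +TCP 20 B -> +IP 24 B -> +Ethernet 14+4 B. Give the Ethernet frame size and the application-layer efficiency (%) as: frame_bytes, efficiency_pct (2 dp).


TCP segment = 1333 + 20 = 1353 B
IP packet = 1353 + 24 = 1377 B
Ethernet frame = 1377 + 14 + 4 = 1395 B
Efficiency = app / frame = 1333 / 1395 = 0.955556 = 95.5556% -> 95.56% (2 dp)

1395, 95.56


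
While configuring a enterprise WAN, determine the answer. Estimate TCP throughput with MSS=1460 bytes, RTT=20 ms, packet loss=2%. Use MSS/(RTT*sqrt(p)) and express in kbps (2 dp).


Given: MSS = 1460 bytes, RTT = 20 ms, loss = 2%
RTT in seconds = 20 / 1000 = 0.02
Loss rate = 2% = 0.02
sqrt(loss) = sqrt(0.02) = 0.141421356237
Throughput (bytes/s) = 1460 / (0.02 * 0.141421356237) = 516187.9503
Throughput (kbps) = 516187.9503 * 8 / 1000 = 4129.503602 -> 4129.50 kbps (2 dp)

4129.50


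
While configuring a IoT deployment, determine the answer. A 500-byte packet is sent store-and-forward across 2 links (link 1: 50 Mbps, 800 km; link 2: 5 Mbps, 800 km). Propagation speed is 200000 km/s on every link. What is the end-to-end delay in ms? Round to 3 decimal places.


Packet = 500 bytes = 4000 bits. Store-and-forward: sum (t_trans + t_prop) per link.
Link 1: t_trans = 4000/(50*10^6) s = 0.0800 ms; t_prop = 800/200000 s = 4.0000 ms; subtotal = 4.0800 ms
Link 2: t_trans = 4000/(5*10^6) s = 0.8000 ms; t_prop = 800/200000 s = 4.0000 ms; subtotal = 4.8000 ms
End-to-end = 4.0800 + 4.8000 = 8.8800 ms -> 8.880 ms (3 dp)

8.880


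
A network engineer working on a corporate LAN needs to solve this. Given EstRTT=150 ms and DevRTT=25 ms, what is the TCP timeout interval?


Given: EstRTT = 150 ms, DevRTT = 25 ms
Timeout = EstRTT + 4 * DevRTT
4 * DevRTT = 4 * 25 = 100
Timeout = 150 + 100 = 250 ms

250


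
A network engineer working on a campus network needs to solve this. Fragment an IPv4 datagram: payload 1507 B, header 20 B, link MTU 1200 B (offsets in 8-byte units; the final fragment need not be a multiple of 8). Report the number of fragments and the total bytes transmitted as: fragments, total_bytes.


Max data per non-final fragment = floor((MTU - header)/8)*8 = floor((1200 - 20)/8)*8 = floor(1180/8)*8 = 1176 B
Final fragment needs no 8-byte alignment: it can carry up to MTU - header = 1180 B
Non-final fragments needed = ceil((payload - 1180) / 1176) = ceil(327/1176) = ceil(0.2781) = 1
Number of fragments = 1 + 1 = 2
Fragment sizes (data): 1 * 1176 B + 331 B (last, 331 <= 1180 OK)
Total bytes sent = payload + n_frags * header = 1507 + 2*20 = 1507 + 40 = 1547 B

2, 1547


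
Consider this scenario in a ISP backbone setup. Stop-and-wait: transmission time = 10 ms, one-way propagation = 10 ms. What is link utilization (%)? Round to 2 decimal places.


Given: Ttrans = 10 ms, Tprop = 10 ms
RTT = 2 * Tprop = 2 * 10 = 20 ms
U = Ttrans / (Ttrans + RTT)
U = 10 / (10 + 20)
U = 10 / 30 = 0.333333
U% = 33.33%

33.33


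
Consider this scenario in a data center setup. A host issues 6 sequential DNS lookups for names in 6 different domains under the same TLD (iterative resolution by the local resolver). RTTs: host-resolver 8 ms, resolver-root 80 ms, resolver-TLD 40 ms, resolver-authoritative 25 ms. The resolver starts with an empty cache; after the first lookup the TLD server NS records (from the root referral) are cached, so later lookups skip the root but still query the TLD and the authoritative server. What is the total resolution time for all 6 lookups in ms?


Lookup 1 (cold cache): local + root + TLD + auth = 8 + 80 + 40 + 25 = 153 ms
Lookups 2..6 (TLD NS cached -> skip root; new domain -> still ask TLD and auth): local + TLD + auth = 8 + 40 + 25 = 73 ms each
Remaining 5 lookups: 5 * 73 = 365 ms
Total = 153 + 365 = 518 ms

518


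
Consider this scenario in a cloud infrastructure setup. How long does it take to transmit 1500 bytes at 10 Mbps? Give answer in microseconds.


Given: packet = 1500 bytes, bandwidth = 10 Mbps
Packet in bits = 1500 * 8 = 12000 bits
Bandwidth = 10 * 10^6 = 10000000 bps
Time = 12000 / 10000000 seconds
Time in us = 12000 * 10^6 / 10000000 = 1200

1200


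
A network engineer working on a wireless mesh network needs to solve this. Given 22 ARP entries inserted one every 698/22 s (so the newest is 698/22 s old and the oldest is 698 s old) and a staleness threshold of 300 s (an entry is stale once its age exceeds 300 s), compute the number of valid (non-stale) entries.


Ages are k * 698/22 s for k = 1..22 (spacing = 31.7273 s).
Entry k is valid iff k * 698/22 <= 300 iff k <= 22 * 300 / 698 = 9.4556
n_valid = floor(9.4556) = 9
(n_stale = 22 - 9 = 13)

9


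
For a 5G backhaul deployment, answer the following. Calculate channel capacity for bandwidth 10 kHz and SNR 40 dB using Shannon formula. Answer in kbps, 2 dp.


Given: B = 10 kHz, SNR = 40 dB
SNR linear = 10^(40/10) = 10000
1 + SNR = 10001
log2(10001) = 13.2878566418
C = 10 * 1000 * 13.2878566418 = 132878.5664 bps
C = 132.878566 kbps -> 132.88 kbps (2 dp)

132.88


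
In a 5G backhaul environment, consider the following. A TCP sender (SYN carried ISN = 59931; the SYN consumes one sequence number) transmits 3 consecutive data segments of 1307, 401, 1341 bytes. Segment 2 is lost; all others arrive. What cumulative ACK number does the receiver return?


SYN uses sequence number 59931; first data byte = ISN + 1 = 59932.
Segment 1: SEQ = 59932, len = 1307 B, covers [59932, 61238]
Segment 2: SEQ = 61239, len = 401 B, covers [61239, 61639] [LOST]
Segment 3: SEQ = 61640, len = 1341 B, covers [61640, 62980]
In-order data received: bytes [59932, 61238] (segments 1..1).
Segment 2 missing -> gap begins at byte 61239; later segments buffered out of order.
Cumulative ACK = next expected in-order byte = 59932 + 1307 = 61239

61239


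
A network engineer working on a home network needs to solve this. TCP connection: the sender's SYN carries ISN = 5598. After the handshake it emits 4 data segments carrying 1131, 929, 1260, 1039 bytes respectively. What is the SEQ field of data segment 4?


The SYN occupies sequence number ISN = 5598, so the first data byte is ISN + 1 = 5599.
SEQ of data segment i = (ISN + 1) + sum of payload sizes of segments 1..i-1.
Segment 1: SEQ = 5599, payload = 1131 bytes
Segment 2: SEQ = 6730, payload = 929 bytes
Segment 3: SEQ = 7659, payload = 1260 bytes
Segment 4: SEQ = 8919, payload = 1039 bytes
SEQ of segment 4 = 5599 + 1131 + 929 + 1260 = 8919

8919


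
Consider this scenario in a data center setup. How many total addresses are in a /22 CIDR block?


Given: CIDR prefix /22
Host bits = 32 - 22 = 10
Total addresses = 2^10 = 1024

1024


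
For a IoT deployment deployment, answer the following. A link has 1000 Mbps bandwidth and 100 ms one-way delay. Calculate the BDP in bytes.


Given: bandwidth = 1000 Mbps, delay = 100 ms
BDP in bits = 1000 * 10^6 * 100 / 1000
BDP in bits = 100000000
BDP in bytes = 100000000 / 8 = 12500000

12500000


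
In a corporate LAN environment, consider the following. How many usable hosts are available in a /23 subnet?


Given: subnet mask /23
Host bits = 32 - 23 = 9
Total addresses = 2^9 = 512
Usable hosts = 512 - 2 (network + broadcast) = 510

510


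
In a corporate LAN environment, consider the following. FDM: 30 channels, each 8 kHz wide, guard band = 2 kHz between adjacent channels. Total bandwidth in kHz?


Given: 30 channels, 8 kHz each, guard = 2 kHz
Channel bandwidth = 30 * 8 = 240 kHz
Guard bands = 29 gaps * 2 kHz = 58 kHz
Total = 240 + 58 = 298 kHz

298


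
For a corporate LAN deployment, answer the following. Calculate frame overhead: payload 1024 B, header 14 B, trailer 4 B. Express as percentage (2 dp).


Given: payload = 1024 B, header = 14 B, trailer = 4 B
Overhead bytes = header + trailer = 14 + 4 = 18
Total frame = payload + overhead = 1024 + 18 = 1042
Overhead % = 18 / 1042 * 100 = 1.7274% -> 1.73% (2 dp)

1.73


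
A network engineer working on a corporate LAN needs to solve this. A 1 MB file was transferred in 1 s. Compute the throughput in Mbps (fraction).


Given: file = 1 MB, time = 1 s
File in Mb = 1 * 8 = 8 Mb
Throughput = 8 / 1 Mbps
Throughput = 8 Mbps

8


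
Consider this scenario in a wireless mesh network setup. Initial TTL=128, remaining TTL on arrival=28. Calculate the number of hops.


Given: initial TTL = 128, received TTL = 28
Hops = initial TTL - received TTL
Hops = 128 - 28 = 100

100


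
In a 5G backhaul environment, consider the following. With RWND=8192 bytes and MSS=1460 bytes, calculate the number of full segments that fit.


Given: RWND = 8192 bytes, MSS = 1460 bytes
Full segments = floor(RWND / MSS)
Full segments = floor(8192 / 1460)
Full segments = floor(5.611) = 5

5


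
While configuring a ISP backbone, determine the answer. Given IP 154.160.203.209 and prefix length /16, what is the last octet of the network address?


Given: IP = 154.160.203.209, prefix = /16
Subnet mask = 255.255.0.0
Last octet of IP: 209
Last octet of mask: 0
Network last octet = 209 AND 0 = 0

0


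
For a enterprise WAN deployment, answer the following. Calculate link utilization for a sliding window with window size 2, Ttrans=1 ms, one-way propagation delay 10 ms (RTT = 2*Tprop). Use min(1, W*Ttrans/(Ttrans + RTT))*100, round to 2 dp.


Given: W = 2, Ttrans = 1 ms, RTT = 20 ms (= 2 * Tprop, Tprop = 10 ms)
Cycle time = Ttrans + RTT = 1 + 20 = 21 ms (first packet sent until its ACK returns)
W * Ttrans = 2 * 1 = 2 ms of sending per cycle
W * Ttrans / (Ttrans + RTT) = 2 / 21 = 0.095238
U = min(1, 0.095238) = 0.095238
U% = 9.52%

9.52


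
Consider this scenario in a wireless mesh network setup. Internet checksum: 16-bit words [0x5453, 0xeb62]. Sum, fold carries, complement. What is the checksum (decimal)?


Given words: [0x5453, 0xeb62]
Step 1: Sum all words
Raw sum = 21587 + 60258 = 81845
Step 2: Fold carry: (16309 + 1) = 16310
One's complement = ~16310 & 0xFFFF = 49225

49225


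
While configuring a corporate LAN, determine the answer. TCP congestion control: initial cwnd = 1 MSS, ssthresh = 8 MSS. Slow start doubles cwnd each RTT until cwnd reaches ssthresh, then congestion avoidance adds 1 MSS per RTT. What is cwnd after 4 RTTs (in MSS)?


RTT 0: cwnd = 1 MSS (initial)
RTT 1: cwnd = 2 MSS (slow start, doubled)
RTT 2: cwnd = 4 MSS (slow start, doubled)
RTT 3: cwnd = 8 MSS (slow start, doubled)
RTT 4: cwnd = 9 MSS (congestion avoidance, +1)

9


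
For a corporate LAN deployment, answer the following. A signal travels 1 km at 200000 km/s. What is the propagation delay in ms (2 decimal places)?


Given: distance = 1 km, speed = 200000 km/s
Delay = distance / speed = 1 / 200000 seconds
Delay in ms = 1 * 1000 / 200000
Delay = 0.0050 ms
Rounded to 2 dp = 0.01 ms

0.01


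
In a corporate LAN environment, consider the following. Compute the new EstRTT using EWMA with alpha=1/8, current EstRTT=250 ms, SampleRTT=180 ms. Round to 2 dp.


Given: EstRTT = 250 ms, SampleRTT = 180 ms, alpha = 1/8
New EstRTT = (1 - alpha) * EstRTT + alpha * SampleRTT
(7/8) * 250 = 218.75
(1/8) * 180 = 22.5
New EstRTT = 218.75 + 22.5 = 241.25 ms -> 241.25 ms (2 dp)

241.25


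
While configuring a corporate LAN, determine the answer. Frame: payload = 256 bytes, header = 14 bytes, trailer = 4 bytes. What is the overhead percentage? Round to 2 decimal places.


Given: payload = 256 B, header = 14 B, trailer = 4 B
Overhead bytes = header + trailer = 14 + 4 = 18
Total frame = payload + overhead = 256 + 18 = 274
Overhead % = 18 / 274 * 100 = 6.5693% -> 6.57% (2 dp)

6.57


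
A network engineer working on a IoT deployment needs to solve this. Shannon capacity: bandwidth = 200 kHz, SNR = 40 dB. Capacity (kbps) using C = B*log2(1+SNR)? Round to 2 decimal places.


Given: B = 200 kHz, SNR = 40 dB
SNR linear = 10^(40/10) = 10000
1 + SNR = 10001
log2(10001) = 13.2878566418
C = 200 * 1000 * 13.2878566418 = 2657571.3284 bps
C = 2657.571328 kbps -> 2657.57 kbps (2 dp)

2657.57


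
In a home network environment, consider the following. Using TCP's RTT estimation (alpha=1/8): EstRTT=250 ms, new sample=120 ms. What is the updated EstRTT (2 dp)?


Given: EstRTT = 250 ms, SampleRTT = 120 ms, alpha = 1/8
New EstRTT = (1 - alpha) * EstRTT + alpha * SampleRTT
(7/8) * 250 = 218.75
(1/8) * 120 = 15
New EstRTT = 218.75 + 15 = 233.75 ms -> 233.75 ms (2 dp)

233.75


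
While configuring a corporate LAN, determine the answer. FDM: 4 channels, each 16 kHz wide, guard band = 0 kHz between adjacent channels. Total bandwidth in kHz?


Given: 4 channels, 16 kHz each, guard = 0 kHz
Channel bandwidth = 4 * 16 = 64 kHz
Guard bands = 3 gaps * 0 kHz = 0 kHz
Total = 64 + 0 = 64 kHz

64


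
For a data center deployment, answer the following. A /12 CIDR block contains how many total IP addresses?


Given: CIDR prefix /12
Host bits = 32 - 12 = 20
Total addresses = 2^20 = 1048576

1048576


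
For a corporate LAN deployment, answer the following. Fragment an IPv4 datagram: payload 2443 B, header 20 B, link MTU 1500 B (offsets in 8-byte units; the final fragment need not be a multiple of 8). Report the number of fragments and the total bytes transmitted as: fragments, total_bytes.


Max data per non-final fragment = floor((MTU - header)/8)*8 = floor((1500 - 20)/8)*8 = floor(1480/8)*8 = 1480 B
Final fragment needs no 8-byte alignment: it can carry up to MTU - header = 1480 B
Non-final fragments needed = ceil((payload - 1480) / 1480) = ceil(963/1480) = ceil(0.6507) = 1
Number of fragments = 1 + 1 = 2
Fragment sizes (data): 1 * 1480 B + 963 B (last, 963 <= 1480 OK)
Total bytes sent = payload + n_frags * header = 2443 + 2*20 = 2443 + 40 = 2483 B

2, 2483


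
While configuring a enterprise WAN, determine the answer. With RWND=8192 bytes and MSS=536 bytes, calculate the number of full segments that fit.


Given: RWND = 8192 bytes, MSS = 536 bytes
Full segments = floor(RWND / MSS)
Full segments = floor(8192 / 536)
Full segments = floor(15.2836) = 15

15


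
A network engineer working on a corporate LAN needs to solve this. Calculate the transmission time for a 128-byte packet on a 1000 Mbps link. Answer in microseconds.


Given: packet = 128 bytes, bandwidth = 1000 Mbps
Packet in bits = 128 * 8 = 1024 bits
Bandwidth = 1000 * 10^6 = 1000000000 bps
Time = 1024 / 1000000000 seconds
Time in us = 1024 * 10^6 / 1000000000 = 1.024

1.024


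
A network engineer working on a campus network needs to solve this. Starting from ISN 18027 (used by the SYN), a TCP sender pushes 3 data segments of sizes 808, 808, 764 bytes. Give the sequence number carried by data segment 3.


The SYN occupies sequence number ISN = 18027, so the first data byte is ISN + 1 = 18028.
SEQ of data segment i = (ISN + 1) + sum of payload sizes of segments 1..i-1.
Segment 1: SEQ = 18028, payload = 808 bytes
Segment 2: SEQ = 18836, payload = 808 bytes
Segment 3: SEQ = 19644, payload = 764 bytes
SEQ of segment 3 = 18028 + 808 + 808 = 19644

19644


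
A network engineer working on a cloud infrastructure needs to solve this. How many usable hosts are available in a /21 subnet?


Given: subnet mask /21
Host bits = 32 - 21 = 11
Total addresses = 2^11 = 2048
Usable hosts = 2048 - 2 (network + broadcast) = 2046

2046


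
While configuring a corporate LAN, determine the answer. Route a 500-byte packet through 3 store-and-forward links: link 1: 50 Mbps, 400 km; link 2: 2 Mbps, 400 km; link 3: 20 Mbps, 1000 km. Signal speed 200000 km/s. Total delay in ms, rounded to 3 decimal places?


Packet = 500 bytes = 4000 bits. Store-and-forward: sum (t_trans + t_prop) per link.
Link 1: t_trans = 4000/(50*10^6) s = 0.0800 ms; t_prop = 400/200000 s = 2.0000 ms; subtotal = 2.0800 ms
Link 2: t_trans = 4000/(2*10^6) s = 2.0000 ms; t_prop = 400/200000 s = 2.0000 ms; subtotal = 4.0000 ms
Link 3: t_trans = 4000/(20*10^6) s = 0.2000 ms; t_prop = 1000/200000 s = 5.0000 ms; subtotal = 5.2000 ms
End-to-end = 2.0800 + 4.0000 + 5.2000 = 11.2800 ms -> 11.280 ms (3 dp)

11.280


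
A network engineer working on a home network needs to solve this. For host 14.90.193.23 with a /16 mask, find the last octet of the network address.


Given: IP = 14.90.193.23, prefix = /16
Subnet mask = 255.255.0.0
Last octet of IP: 23
Last octet of mask: 0
Network last octet = 23 AND 0 = 0

0


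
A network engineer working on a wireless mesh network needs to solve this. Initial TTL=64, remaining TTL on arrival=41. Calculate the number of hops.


Given: initial TTL = 64, received TTL = 41
Hops = initial TTL - received TTL
Hops = 64 - 41 = 23

23


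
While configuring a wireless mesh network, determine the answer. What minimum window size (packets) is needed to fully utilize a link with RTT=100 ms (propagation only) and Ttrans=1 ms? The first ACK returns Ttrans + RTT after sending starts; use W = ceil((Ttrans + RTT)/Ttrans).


Given: Ttrans = 1 ms, RTT = 100 ms (= 2 * Tprop, Tprop = 50 ms)
Time until first ACK returns = Ttrans + RTT = 1 + 100 = 101 ms
Need W * Ttrans >= Ttrans + RTT  ->  W >= (Ttrans + RTT) / Ttrans
(Ttrans + RTT) / Ttrans = 101 / 1 = 101
W_min = ceil(101) = 101

101


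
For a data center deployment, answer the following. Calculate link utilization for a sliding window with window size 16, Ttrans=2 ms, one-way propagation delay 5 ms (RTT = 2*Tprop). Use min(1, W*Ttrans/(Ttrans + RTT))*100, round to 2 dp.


Given: W = 16, Ttrans = 2 ms, RTT = 10 ms (= 2 * Tprop, Tprop = 5 ms)
Cycle time = Ttrans + RTT = 2 + 10 = 12 ms (first packet sent until its ACK returns)
W * Ttrans = 16 * 2 = 32 ms of sending per cycle
W * Ttrans / (Ttrans + RTT) = 32 / 12 = 2.666667
U = min(1, 2.666667) = 1.000000
U% = 100.00%

100.00


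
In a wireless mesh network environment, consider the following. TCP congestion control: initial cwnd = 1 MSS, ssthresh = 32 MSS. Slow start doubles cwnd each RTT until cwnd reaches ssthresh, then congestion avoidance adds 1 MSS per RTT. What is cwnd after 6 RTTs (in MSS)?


RTT 0: cwnd = 1 MSS (initial)
RTT 1: cwnd = 2 MSS (slow start, doubled)
RTT 2: cwnd = 4 MSS (slow start, doubled)
RTT 3: cwnd = 8 MSS (slow start, doubled)
RTT 4: cwnd = 16 MSS (slow start, doubled)
RTT 5: cwnd = 32 MSS (slow start, doubled)
RTT 6: cwnd = 33 MSS (congestion avoidance, +1)

33


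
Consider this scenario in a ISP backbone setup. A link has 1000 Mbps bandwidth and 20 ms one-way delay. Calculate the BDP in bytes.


Given: bandwidth = 1000 Mbps, delay = 20 ms
BDP in bits = 1000 * 10^6 * 20 / 1000
BDP in bits = 20000000
BDP in bytes = 20000000 / 8 = 2500000

2500000


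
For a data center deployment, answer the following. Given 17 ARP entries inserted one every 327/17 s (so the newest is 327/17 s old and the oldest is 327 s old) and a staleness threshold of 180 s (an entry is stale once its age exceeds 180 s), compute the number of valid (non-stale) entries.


Ages are k * 327/17 s for k = 1..17 (spacing = 19.2353 s).
Entry k is valid iff k * 327/17 <= 180 iff k <= 17 * 180 / 327 = 9.3578
n_valid = floor(9.3578) = 9
(n_stale = 17 - 9 = 8)

9


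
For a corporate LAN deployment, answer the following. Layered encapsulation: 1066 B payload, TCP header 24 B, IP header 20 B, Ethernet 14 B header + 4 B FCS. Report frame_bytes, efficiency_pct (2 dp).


TCP segment = 1066 + 24 = 1090 B
IP packet = 1090 + 20 = 1110 B
Ethernet frame = 1110 + 14 + 4 = 1128 B
Efficiency = app / frame = 1066 / 1128 = 0.945035 = 94.5035% -> 94.50% (2 dp)

1128, 94.50


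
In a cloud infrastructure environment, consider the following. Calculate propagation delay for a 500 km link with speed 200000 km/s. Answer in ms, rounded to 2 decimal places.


Given: distance = 500 km, speed = 200000 km/s
Delay = distance / speed = 500 / 200000 seconds
Delay in ms = 500 * 1000 / 200000
Delay = 2.5000 ms
Rounded to 2 dp = 2.50 ms

2.50


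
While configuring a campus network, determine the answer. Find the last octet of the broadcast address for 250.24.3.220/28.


Given: IP = 250.24.3.220, prefix = /28
Host bits = 32 - 28 = 4
Network last octet = 220 AND mask = 208
Host part size = 2^4 - 1 = 15
Broadcast last octet = 208 OR 15 = 223

223


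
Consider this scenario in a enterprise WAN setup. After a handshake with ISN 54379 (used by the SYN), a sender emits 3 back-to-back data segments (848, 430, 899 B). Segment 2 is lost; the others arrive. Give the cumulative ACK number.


SYN uses sequence number 54379; first data byte = ISN + 1 = 54380.
Segment 1: SEQ = 54380, len = 848 B, covers [54380, 55227]
Segment 2: SEQ = 55228, len = 430 B, covers [55228, 55657] [LOST]
Segment 3: SEQ = 55658, len = 899 B, covers [55658, 56556]
In-order data received: bytes [54380, 55227] (segments 1..1).
Segment 2 missing -> gap begins at byte 55228; later segments buffered out of order.
Cumulative ACK = next expected in-order byte = 54380 + 848 = 55228

55228


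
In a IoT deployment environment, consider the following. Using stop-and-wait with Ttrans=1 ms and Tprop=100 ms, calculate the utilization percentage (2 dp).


Given: Ttrans = 1 ms, Tprop = 100 ms
RTT = 2 * Tprop = 2 * 100 = 200 ms
U = Ttrans / (Ttrans + RTT)
U = 1 / (1 + 200)
U = 1 / 201 = 0.004975
U% = 0.50%

0.50


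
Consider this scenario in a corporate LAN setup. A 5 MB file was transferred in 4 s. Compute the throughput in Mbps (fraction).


Given: file = 5 MB, time = 4 s
File in Mb = 5 * 8 = 40 Mb
Throughput = 40 / 4 Mbps
Throughput = 10 Mbps

10


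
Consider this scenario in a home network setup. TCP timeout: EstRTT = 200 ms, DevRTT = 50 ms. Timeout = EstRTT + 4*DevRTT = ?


Given: EstRTT = 200 ms, DevRTT = 50 ms
Timeout = EstRTT + 4 * DevRTT
4 * DevRTT = 4 * 50 = 200
Timeout = 200 + 200 = 400 ms

400


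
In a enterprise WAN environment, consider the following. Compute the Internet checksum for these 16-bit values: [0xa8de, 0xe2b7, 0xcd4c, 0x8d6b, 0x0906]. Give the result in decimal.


Given words: [0xa8de, 0xe2b7, 0xcd4c, 0x8d6b, 0x0906]
Step 1: Sum all words
Raw sum = 43230 + 58039 + 52556 + 36203 + 2310 = 192338
Step 2: Fold carry: (61266 + 2) = 61268
One's complement = ~61268 & 0xFFFF = 4267

4267


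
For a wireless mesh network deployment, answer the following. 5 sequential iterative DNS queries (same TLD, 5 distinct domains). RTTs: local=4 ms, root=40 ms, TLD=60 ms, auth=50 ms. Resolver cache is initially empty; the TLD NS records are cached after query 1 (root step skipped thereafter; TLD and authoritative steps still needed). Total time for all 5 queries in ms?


Lookup 1 (cold cache): local + root + TLD + auth = 4 + 40 + 60 + 50 = 154 ms
Lookups 2..5 (TLD NS cached -> skip root; new domain -> still ask TLD and auth): local + TLD + auth = 4 + 60 + 50 = 114 ms each
Remaining 4 lookups: 4 * 114 = 456 ms
Total = 154 + 456 = 610 ms

610


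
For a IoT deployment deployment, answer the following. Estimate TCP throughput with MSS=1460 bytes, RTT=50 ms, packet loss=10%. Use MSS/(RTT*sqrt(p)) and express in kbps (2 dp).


Given: MSS = 1460 bytes, RTT = 50 ms, loss = 10%
RTT in seconds = 50 / 1000 = 0.05
Loss rate = 10% = 0.1
sqrt(loss) = sqrt(0.1) = 0.316227766017
Throughput (bytes/s) = 1460 / (0.05 * 0.316227766017) = 92338.5077
Throughput (kbps) = 92338.5077 * 8 / 1000 = 738.708061 -> 738.71 kbps (2 dp)

738.71


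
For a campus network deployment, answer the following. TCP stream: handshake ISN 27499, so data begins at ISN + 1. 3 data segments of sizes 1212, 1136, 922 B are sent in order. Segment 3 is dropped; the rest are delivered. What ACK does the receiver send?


SYN uses sequence number 27499; first data byte = ISN + 1 = 27500.
Segment 1: SEQ = 27500, len = 1212 B, covers [27500, 28711]
Segment 2: SEQ = 28712, len = 1136 B, covers [28712, 29847]
Segment 3: SEQ = 29848, len = 922 B, covers [29848, 30769] [LOST]
In-order data received: bytes [27500, 29847] (segments 1..2).
Segment 3 missing -> gap begins at byte 29848.
Cumulative ACK = next expected in-order byte = 27500 + 1212 + 1136 = 29848

29848


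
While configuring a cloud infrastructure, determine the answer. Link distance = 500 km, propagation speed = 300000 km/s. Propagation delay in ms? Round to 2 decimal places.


Given: distance = 500 km, speed = 300000 km/s
Delay = distance / speed = 500 / 300000 seconds
Delay in ms = 500 * 1000 / 300000
Delay = 1.6667 ms
Rounded to 2 dp = 1.67 ms

1.67


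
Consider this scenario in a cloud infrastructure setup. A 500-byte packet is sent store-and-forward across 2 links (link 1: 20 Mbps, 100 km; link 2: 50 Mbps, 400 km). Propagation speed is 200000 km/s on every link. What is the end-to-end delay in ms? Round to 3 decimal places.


Packet = 500 bytes = 4000 bits. Store-and-forward: sum (t_trans + t_prop) per link.
Link 1: t_trans = 4000/(20*10^6) s = 0.2000 ms; t_prop = 100/200000 s = 0.5000 ms; subtotal = 0.7000 ms
Link 2: t_trans = 4000/(50*10^6) s = 0.0800 ms; t_prop = 400/200000 s = 2.0000 ms; subtotal = 2.0800 ms
End-to-end = 0.7000 + 2.0800 = 2.7800 ms -> 2.780 ms (3 dp)

2.780


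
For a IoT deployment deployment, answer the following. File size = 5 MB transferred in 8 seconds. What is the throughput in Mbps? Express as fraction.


Given: file = 5 MB, time = 8 s
File in Mb = 5 * 8 = 40 Mb
Throughput = 40 / 8 Mbps
Throughput = 5 Mbps

5


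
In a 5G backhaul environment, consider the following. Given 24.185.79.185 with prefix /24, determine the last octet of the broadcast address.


Given: IP = 24.185.79.185, prefix = /24
Host bits = 32 - 24 = 8
Network last octet = 185 AND mask = 0
Host part size = 2^8 - 1 = 255
Broadcast last octet = 0 OR 255 = 255

255


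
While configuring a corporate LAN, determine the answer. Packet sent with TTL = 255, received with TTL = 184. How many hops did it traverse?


Given: initial TTL = 255, received TTL = 184
Hops = initial TTL - received TTL
Hops = 255 - 184 = 71

71


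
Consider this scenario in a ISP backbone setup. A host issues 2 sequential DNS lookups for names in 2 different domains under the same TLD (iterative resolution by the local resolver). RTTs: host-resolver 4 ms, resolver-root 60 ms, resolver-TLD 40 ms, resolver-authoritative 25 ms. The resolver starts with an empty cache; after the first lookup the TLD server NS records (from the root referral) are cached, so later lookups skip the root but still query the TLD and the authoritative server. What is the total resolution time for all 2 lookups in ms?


Lookup 1 (cold cache): local + root + TLD + auth = 4 + 60 + 40 + 25 = 129 ms
Lookups 2..2 (TLD NS cached -> skip root; new domain -> still ask TLD and auth): local + TLD + auth = 4 + 40 + 25 = 69 ms each
Remaining 1 lookups: 1 * 69 = 69 ms
Total = 129 + 69 = 198 ms

198


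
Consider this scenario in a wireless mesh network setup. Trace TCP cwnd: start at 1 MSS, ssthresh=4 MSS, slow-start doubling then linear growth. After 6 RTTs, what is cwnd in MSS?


RTT 0: cwnd = 1 MSS (initial)
RTT 1: cwnd = 2 MSS (slow start, doubled)
RTT 2: cwnd = 4 MSS (slow start, doubled)
RTT 3: cwnd = 5 MSS (congestion avoidance, +1)
RTT 4: cwnd = 6 MSS (congestion avoidance, +1)
RTT 5: cwnd = 7 MSS (congestion avoidance, +1)
RTT 6: cwnd = 8 MSS (congestion avoidance, +1)

8


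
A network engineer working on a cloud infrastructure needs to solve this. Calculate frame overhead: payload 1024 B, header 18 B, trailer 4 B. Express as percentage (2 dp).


Given: payload = 1024 B, header = 18 B, trailer = 4 B
Overhead bytes = header + trailer = 18 + 4 = 22
Total frame = payload + overhead = 1024 + 22 = 1046
Overhead % = 22 / 1046 * 100 = 2.1033% -> 2.10% (2 dp)

2.10


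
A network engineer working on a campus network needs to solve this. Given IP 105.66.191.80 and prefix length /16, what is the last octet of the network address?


Given: IP = 105.66.191.80, prefix = /16
Subnet mask = 255.255.0.0
Last octet of IP: 80
Last octet of mask: 0
Network last octet = 80 AND 0 = 0

0


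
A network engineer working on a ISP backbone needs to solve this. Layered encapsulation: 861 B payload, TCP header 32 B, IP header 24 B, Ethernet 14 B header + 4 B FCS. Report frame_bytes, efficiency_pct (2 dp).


TCP segment = 861 + 32 = 893 B
IP packet = 893 + 24 = 917 B
Ethernet frame = 917 + 14 + 4 = 935 B
Efficiency = app / frame = 861 / 935 = 0.920856 = 92.0856% -> 92.09% (2 dp)

935, 92.09


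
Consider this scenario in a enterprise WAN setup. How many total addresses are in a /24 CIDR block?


Given: CIDR prefix /24
Host bits = 32 - 24 = 8
Total addresses = 2^8 = 256

256


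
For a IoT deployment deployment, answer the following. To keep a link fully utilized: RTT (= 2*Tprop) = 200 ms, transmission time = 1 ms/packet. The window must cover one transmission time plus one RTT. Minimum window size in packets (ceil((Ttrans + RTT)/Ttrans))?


Given: Ttrans = 1 ms, RTT = 200 ms (= 2 * Tprop, Tprop = 100 ms)
Time until first ACK returns = Ttrans + RTT = 1 + 200 = 201 ms
Need W * Ttrans >= Ttrans + RTT  ->  W >= (Ttrans + RTT) / Ttrans
(Ttrans + RTT) / Ttrans = 201 / 1 = 201
W_min = ceil(201) = 201

201


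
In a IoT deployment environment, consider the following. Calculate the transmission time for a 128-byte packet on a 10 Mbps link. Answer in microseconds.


Given: packet = 128 bytes, bandwidth = 10 Mbps
Packet in bits = 128 * 8 = 1024 bits
Bandwidth = 10 * 10^6 = 10000000 bps
Time = 1024 / 10000000 seconds
Time in us = 1024 * 10^6 / 10000000 = 102.4

102.4


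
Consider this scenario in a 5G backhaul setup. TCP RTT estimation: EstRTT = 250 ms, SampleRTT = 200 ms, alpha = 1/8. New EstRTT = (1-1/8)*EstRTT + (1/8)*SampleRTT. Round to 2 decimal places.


Given: EstRTT = 250 ms, SampleRTT = 200 ms, alpha = 1/8
New EstRTT = (1 - alpha) * EstRTT + alpha * SampleRTT
(7/8) * 250 = 218.75
(1/8) * 200 = 25
New EstRTT = 218.75 + 25 = 243.75 ms -> 243.75 ms (2 dp)

243.75


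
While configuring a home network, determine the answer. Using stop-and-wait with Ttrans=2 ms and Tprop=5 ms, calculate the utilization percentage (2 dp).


Given: Ttrans = 2 ms, Tprop = 5 ms
RTT = 2 * Tprop = 2 * 5 = 10 ms
U = Ttrans / (Ttrans + RTT)
U = 2 / (2 + 10)
U = 2 / 12 = 0.166667
U% = 16.67%

16.67


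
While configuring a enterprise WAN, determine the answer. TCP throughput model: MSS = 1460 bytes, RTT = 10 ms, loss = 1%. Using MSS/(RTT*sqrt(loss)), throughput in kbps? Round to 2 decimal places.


Given: MSS = 1460 bytes, RTT = 10 ms, loss = 1%
RTT in seconds = 10 / 1000 = 0.01
Loss rate = 1% = 0.01
sqrt(loss) = sqrt(0.01) = 0.1
Throughput (bytes/s) = 1460 / (0.01 * 0.1) = 1460000.0000
Throughput (kbps) = 1460000.0000 * 8 / 1000 = 11680.000000 -> 11680.00 kbps (2 dp)

11680.00


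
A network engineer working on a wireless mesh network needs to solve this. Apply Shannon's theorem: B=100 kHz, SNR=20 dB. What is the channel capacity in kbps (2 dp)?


Given: B = 100 kHz, SNR = 20 dB
SNR linear = 10^(20/10) = 100
1 + SNR = 101
log2(101) = 6.6582114828
C = 100 * 1000 * 6.6582114828 = 665821.1483 bps
C = 665.821148 kbps -> 665.82 kbps (2 dp)

665.82


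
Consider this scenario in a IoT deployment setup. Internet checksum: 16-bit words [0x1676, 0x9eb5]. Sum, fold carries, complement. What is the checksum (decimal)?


Given words: [0x1676, 0x9eb5]
Step 1: Sum all words
Raw sum = 5750 + 40629 = 46379
One's complement = ~46379 & 0xFFFF = 19156

19156


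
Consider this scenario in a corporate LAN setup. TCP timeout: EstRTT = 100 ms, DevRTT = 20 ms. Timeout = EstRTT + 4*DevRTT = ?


Given: EstRTT = 100 ms, DevRTT = 20 ms
Timeout = EstRTT + 4 * DevRTT
4 * DevRTT = 4 * 20 = 80
Timeout = 100 + 80 = 180 ms

180


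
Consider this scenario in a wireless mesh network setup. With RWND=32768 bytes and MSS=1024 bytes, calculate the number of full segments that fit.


Given: RWND = 32768 bytes, MSS = 1024 bytes
Full segments = floor(RWND / MSS)
Full segments = floor(32768 / 1024)
Full segments = floor(32.0) = 32

32


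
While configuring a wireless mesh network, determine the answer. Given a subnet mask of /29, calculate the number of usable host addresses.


Given: subnet mask /29
Host bits = 32 - 29 = 3
Total addresses = 2^3 = 8
Usable hosts = 8 - 2 (network + broadcast) = 6

6


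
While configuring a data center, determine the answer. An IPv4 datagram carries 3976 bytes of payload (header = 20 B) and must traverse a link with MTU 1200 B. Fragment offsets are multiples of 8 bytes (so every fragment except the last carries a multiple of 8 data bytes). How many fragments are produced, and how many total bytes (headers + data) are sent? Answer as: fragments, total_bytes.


Max data per non-final fragment = floor((MTU - header)/8)*8 = floor((1200 - 20)/8)*8 = floor(1180/8)*8 = 1176 B
Final fragment needs no 8-byte alignment: it can carry up to MTU - header = 1180 B
Non-final fragments needed = ceil((payload - 1180) / 1176) = ceil(2796/1176) = ceil(2.3776) = 3
Number of fragments = 3 + 1 = 4
Fragment sizes (data): 3 * 1176 B + 448 B (last, 448 <= 1180 OK)
Total bytes sent = payload + n_frags * header = 3976 + 4*20 = 3976 + 80 = 4056 B

4, 4056


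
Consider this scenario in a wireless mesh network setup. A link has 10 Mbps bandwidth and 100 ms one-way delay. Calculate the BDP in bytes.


Given: bandwidth = 10 Mbps, delay = 100 ms
BDP in bits = 10 * 10^6 * 100 / 1000
BDP in bits = 1000000
BDP in bytes = 1000000 / 8 = 125000

125000


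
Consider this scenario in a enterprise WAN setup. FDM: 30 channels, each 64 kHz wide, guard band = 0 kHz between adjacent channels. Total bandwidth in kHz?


Given: 30 channels, 64 kHz each, guard = 0 kHz
Channel bandwidth = 30 * 64 = 1920 kHz
Guard bands = 29 gaps * 0 kHz = 0 kHz
Total = 1920 + 0 = 1920 kHz

1920


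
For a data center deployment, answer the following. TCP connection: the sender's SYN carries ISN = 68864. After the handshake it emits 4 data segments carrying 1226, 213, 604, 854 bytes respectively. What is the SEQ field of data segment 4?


The SYN occupies sequence number ISN = 68864, so the first data byte is ISN + 1 = 68865.
SEQ of data segment i = (ISN + 1) + sum of payload sizes of segments 1..i-1.
Segment 1: SEQ = 68865, payload = 1226 bytes
Segment 2: SEQ = 70091, payload = 213 bytes
Segment 3: SEQ = 70304, payload = 604 bytes
Segment 4: SEQ = 70908, payload = 854 bytes
SEQ of segment 4 = 68865 + 1226 + 213 + 604 = 70908

70908


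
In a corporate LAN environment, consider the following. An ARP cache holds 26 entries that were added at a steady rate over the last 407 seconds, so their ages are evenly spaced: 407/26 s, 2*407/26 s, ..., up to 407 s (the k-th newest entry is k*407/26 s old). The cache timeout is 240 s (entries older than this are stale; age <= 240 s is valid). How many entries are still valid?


Ages are k * 407/26 s for k = 1..26 (spacing = 15.6538 s).
Entry k is valid iff k * 407/26 <= 240 iff k <= 26 * 240 / 407 = 15.3317
n_valid = floor(15.3317) = 15
(n_stale = 26 - 15 = 11)

15


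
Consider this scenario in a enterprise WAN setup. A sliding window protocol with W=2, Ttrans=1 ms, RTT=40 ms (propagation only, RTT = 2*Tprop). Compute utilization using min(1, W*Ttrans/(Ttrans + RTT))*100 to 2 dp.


Given: W = 2, Ttrans = 1 ms, RTT = 40 ms (= 2 * Tprop, Tprop = 20 ms)
Cycle time = Ttrans + RTT = 1 + 40 = 41 ms (first packet sent until its ACK returns)
W * Ttrans = 2 * 1 = 2 ms of sending per cycle
W * Ttrans / (Ttrans + RTT) = 2 / 41 = 0.048780
U = min(1, 0.048780) = 0.048780
U% = 4.88%

4.88


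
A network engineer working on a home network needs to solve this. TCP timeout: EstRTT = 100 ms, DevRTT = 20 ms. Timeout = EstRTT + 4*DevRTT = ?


Given: EstRTT = 100 ms, DevRTT = 20 ms
Timeout = EstRTT + 4 * DevRTT
4 * DevRTT = 4 * 20 = 80
Timeout = 100 + 80 = 180 ms

180
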